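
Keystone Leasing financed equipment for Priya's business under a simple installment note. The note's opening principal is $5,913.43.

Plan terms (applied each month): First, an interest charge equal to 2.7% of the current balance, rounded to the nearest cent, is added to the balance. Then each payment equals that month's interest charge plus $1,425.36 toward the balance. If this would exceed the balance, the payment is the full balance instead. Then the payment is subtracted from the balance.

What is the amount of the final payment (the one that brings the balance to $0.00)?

$217.71

Month 1: opening $5,913.43; interest $159.66 → $6,073.09; payment $1,585.02; balance $4,488.07
Month 2: opening $4,488.07; interest $121.18 → $4,609.25; payment $1,546.54; balance $3,062.71
Month 3: opening $3,062.71; interest $82.69 → $3,145.40; payment $1,508.05; balance $1,637.35
Month 4: opening $1,637.35; interest $44.21 → $1,681.56; payment $1,469.57; balance $211.99
Month 5: opening $211.99; interest $5.72 → $217.71; payment $217.71; balance $0.00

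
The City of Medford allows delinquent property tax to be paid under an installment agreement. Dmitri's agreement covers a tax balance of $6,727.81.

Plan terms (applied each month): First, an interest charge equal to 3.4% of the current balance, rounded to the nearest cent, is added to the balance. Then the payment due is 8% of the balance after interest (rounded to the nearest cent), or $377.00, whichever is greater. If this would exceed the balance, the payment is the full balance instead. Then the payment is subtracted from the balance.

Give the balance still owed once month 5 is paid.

Month 1: opening $6,727.81; interest $228.75 → $6,956.56; payment $556.52; balance $6,400.04
Month 2: opening $6,400.04; interest $217.60 → $6,617.64; payment $529.41; balance $6,088.23
Month 3: opening $6,088.23; interest $207.00 → $6,295.23; payment $503.62; balance $5,791.61
Month 4: opening $5,791.61; interest $196.91 → $5,988.52; payment $479.08; balance $5,509.44
Month 5: opening $5,509.44; interest $187.32 → $5,696.76; payment $455.74; balance $5,241.02

$5,241.02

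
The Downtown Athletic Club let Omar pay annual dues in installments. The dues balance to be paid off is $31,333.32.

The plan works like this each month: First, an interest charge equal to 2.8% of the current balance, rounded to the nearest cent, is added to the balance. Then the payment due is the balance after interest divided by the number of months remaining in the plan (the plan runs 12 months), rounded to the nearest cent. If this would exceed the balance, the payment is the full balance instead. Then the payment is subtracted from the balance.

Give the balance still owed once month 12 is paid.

$0.00

Month 1: $31,333.32 +$877.33 interest = $32,210.65; pay $2,684.22 → $29,526.43
Month 2: $29,526.43 +$826.74 interest = $30,353.17; pay $2,759.38 → $27,593.79
Month 3: $27,593.79 +$772.63 interest = $28,366.42; pay $2,836.64 → $25,529.78
Month 4: $25,529.78 +$714.83 interest = $26,244.61; pay $2,916.07 → $23,328.54
Month 5: $23,328.54 +$653.20 interest = $23,981.74; pay $2,997.72 → $20,984.02
Month 6: $20,984.02 +$587.55 interest = $21,571.57; pay $3,081.65 → $18,489.92
Month 7: $18,489.92 +$517.72 interest = $19,007.64; pay $3,167.94 → $15,839.70
Month 8: $15,839.70 +$443.51 interest = $16,283.21; pay $3,256.64 → $13,026.57
Month 9: $13,026.57 +$364.74 interest = $13,391.31; pay $3,347.83 → $10,043.48
Month 10: $10,043.48 +$281.22 interest = $10,324.70; pay $3,441.57 → $6,883.13
Month 11: $6,883.13 +$192.73 interest = $7,075.86; pay $3,537.93 → $3,537.93
Month 12: $3,537.93 +$99.06 interest = $3,636.99; pay $3,636.99 → $0.00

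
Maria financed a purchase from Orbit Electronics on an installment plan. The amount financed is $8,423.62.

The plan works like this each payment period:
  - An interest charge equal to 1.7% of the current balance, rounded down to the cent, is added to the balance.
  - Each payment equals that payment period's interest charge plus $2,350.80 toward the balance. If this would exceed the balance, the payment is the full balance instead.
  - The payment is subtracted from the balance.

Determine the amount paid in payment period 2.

$2,454.03

Payment period 1: opening $8,423.62; interest $143.20 → $8,566.82; payment $2,494.00; balance $6,072.82
Payment period 2: opening $6,072.82; interest $103.23 → $6,176.05; payment $2,454.03; balance $3,722.02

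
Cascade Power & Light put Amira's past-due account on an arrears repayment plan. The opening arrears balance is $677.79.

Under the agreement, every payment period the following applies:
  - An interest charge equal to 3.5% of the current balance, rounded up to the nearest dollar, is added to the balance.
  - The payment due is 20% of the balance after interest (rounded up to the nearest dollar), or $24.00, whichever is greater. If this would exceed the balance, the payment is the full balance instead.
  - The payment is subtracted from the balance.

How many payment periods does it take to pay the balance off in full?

# | Opening | Interest | Payment | End bal
1 | $677.79 | $24.00 | $141.00 | $560.79
2 | $560.79 | $20.00 | $117.00 | $463.79
3 | $463.79 | $17.00 | $97.00 | $383.79
4 | $383.79 | $14.00 | $80.00 | $317.79
5 | $317.79 | $12.00 | $66.00 | $263.79
6 | $263.79 | $10.00 | $55.00 | $218.79
7 | $218.79 | $8.00 | $46.00 | $180.79
8 | $180.79 | $7.00 | $38.00 | $149.79
9 | $149.79 | $6.00 | $32.00 | $123.79
10 | $123.79 | $5.00 | $26.00 | $102.79
11 | $102.79 | $4.00 | $24.00 | $82.79
12 | $82.79 | $3.00 | $24.00 | $61.79
13 | $61.79 | $3.00 | $24.00 | $40.79
14 | $40.79 | $2.00 | $24.00 | $18.79
15 | $18.79 | $1.00 | $19.79 | $0.00
Balance reaches $0.00 in payment period 15.

15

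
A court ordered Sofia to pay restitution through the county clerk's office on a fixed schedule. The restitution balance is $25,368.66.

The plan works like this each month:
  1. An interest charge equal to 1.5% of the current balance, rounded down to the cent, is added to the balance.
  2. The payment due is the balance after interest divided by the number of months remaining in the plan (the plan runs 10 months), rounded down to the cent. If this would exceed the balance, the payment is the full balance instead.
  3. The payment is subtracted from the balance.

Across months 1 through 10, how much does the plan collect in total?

$27,558.57

Month 1: $25,368.66 +$380.52 interest = $25,749.18; pay $2,574.91 → $23,174.27
Month 2: $23,174.27 +$347.61 interest = $23,521.88; pay $2,613.54 → $20,908.34
Month 3: $20,908.34 +$313.62 interest = $21,221.96; pay $2,652.74 → $18,569.22
Month 4: $18,569.22 +$278.53 interest = $18,847.75; pay $2,692.53 → $16,155.22
Month 5: $16,155.22 +$242.32 interest = $16,397.54; pay $2,732.92 → $13,664.62
Month 6: $13,664.62 +$204.96 interest = $13,869.58; pay $2,773.91 → $11,095.67
Month 7: $11,095.67 +$166.43 interest = $11,262.10; pay $2,815.52 → $8,446.58
Month 8: $8,446.58 +$126.69 interest = $8,573.27; pay $2,857.75 → $5,715.52
Month 9: $5,715.52 +$85.73 interest = $5,801.25; pay $2,900.62 → $2,900.63
Month 10: $2,900.63 +$43.50 interest = $2,944.13; pay $2,944.13 → $0.00
Total paid: $27,558.57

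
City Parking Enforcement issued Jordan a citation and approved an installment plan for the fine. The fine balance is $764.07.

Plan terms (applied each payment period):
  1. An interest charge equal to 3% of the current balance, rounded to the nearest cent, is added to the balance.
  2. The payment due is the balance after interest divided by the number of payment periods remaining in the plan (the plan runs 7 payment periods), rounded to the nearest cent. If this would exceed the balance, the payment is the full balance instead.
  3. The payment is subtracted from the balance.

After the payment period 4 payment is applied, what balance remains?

Payment period 1: $764.07 +$22.92 interest = $786.99; pay $112.43 → $674.56
Payment period 2: $674.56 +$20.24 interest = $694.80; pay $115.80 → $579.00
Payment period 3: $579.00 +$17.37 interest = $596.37; pay $119.27 → $477.10
Payment period 4: $477.10 +$14.31 interest = $491.41; pay $122.85 → $368.56

$368.56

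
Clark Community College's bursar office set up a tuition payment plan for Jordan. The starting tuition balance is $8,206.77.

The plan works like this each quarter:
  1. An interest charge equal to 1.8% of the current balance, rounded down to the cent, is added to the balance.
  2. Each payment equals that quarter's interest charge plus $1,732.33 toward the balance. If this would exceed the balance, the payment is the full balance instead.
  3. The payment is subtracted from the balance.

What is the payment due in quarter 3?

# | Opening | Interest | Payment | End bal
1 | $8,206.77 | $147.72 | $1,880.05 | $6,474.44
2 | $6,474.44 | $116.53 | $1,848.86 | $4,742.11
3 | $4,742.11 | $85.35 | $1,817.68 | $3,009.78

$1,817.68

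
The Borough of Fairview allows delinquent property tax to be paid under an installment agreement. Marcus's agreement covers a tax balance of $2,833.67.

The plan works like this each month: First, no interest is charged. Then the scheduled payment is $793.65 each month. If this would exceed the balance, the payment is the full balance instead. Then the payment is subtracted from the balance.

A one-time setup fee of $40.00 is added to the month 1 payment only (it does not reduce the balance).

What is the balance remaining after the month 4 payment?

$0.00

Month 1: $2,833.67 − $793.65 (+ $40.00 fee) → $2,040.02
Month 2: $2,040.02 − $793.65 → $1,246.37
Month 3: $1,246.37 − $793.65 → $452.72
Month 4: $452.72 − $452.72 → $0.00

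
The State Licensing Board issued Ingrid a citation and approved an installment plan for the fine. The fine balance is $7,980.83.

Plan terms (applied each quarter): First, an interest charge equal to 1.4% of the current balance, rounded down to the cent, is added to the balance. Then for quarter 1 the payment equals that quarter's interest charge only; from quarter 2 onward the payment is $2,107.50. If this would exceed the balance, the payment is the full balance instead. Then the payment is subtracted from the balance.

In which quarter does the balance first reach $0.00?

Quarter 1: opening $7,980.83; interest $111.73 → $8,092.56; payment $111.73; balance $7,980.83
Quarter 2: opening $7,980.83; interest $111.73 → $8,092.56; payment $2,107.50; balance $5,985.06
Quarter 3: opening $5,985.06; interest $83.79 → $6,068.85; payment $2,107.50; balance $3,961.35
Quarter 4: opening $3,961.35; interest $55.45 → $4,016.80; payment $2,107.50; balance $1,909.30
Quarter 5: opening $1,909.30; interest $26.73 → $1,936.03; payment $1,936.03; balance $0.00
Balance reaches $0.00 in quarter 5.

5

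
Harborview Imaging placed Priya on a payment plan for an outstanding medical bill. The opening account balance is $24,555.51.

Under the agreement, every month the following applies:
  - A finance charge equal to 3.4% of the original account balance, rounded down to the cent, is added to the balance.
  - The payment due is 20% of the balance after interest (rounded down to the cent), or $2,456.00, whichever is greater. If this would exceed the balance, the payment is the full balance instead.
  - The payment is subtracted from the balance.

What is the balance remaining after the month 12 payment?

$0.00

Month 1: opening $24,555.51; interest $834.88 → $25,390.39; payment $5,078.07; balance $20,312.32
Month 2: opening $20,312.32; interest $834.88 → $21,147.20; payment $4,229.44; balance $16,917.76
Month 3: opening $16,917.76; interest $834.88 → $17,752.64; payment $3,550.52; balance $14,202.12
Month 4: opening $14,202.12; interest $834.88 → $15,037.00; payment $3,007.40; balance $12,029.60
Month 5: opening $12,029.60; interest $834.88 → $12,864.48; payment $2,572.89; balance $10,291.59
Month 6: opening $10,291.59; interest $834.88 → $11,126.47; payment $2,456.00; balance $8,670.47
Month 7: opening $8,670.47; interest $834.88 → $9,505.35; payment $2,456.00; balance $7,049.35
Month 8: opening $7,049.35; interest $834.88 → $7,884.23; payment $2,456.00; balance $5,428.23
Month 9: opening $5,428.23; interest $834.88 → $6,263.11; payment $2,456.00; balance $3,807.11
Month 10: opening $3,807.11; interest $834.88 → $4,641.99; payment $2,456.00; balance $2,185.99
Month 11: opening $2,185.99; interest $834.88 → $3,020.87; payment $2,456.00; balance $564.87
Month 12: opening $564.87; interest $834.88 → $1,399.75; payment $1,399.75; balance $0.00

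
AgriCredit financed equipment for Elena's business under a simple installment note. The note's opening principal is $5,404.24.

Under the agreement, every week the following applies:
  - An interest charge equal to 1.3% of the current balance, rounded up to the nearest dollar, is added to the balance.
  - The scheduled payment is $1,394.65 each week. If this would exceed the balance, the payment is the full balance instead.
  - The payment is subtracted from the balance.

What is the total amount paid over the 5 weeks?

# | Opening | Interest | Payment | End bal
1 | $5,404.24 | $71.00 | $1,394.65 | $4,080.59
2 | $4,080.59 | $54.00 | $1,394.65 | $2,739.94
3 | $2,739.94 | $36.00 | $1,394.65 | $1,381.29
4 | $1,381.29 | $18.00 | $1,394.65 | $4.64
5 | $4.64 | $1.00 | $5.64 | $0.00
Total paid: $5,584.24

$5,584.24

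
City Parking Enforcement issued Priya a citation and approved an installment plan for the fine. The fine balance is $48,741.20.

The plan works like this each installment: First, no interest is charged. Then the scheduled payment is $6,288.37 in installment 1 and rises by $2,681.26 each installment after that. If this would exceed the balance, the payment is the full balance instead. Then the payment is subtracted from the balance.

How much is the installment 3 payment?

Installment 1: opening $48,741.20; payment $6,288.37; balance $42,452.83
Installment 2: opening $42,452.83; payment $8,969.63; balance $33,483.20
Installment 3: opening $33,483.20; payment $11,650.89; balance $21,832.31

$11,650.89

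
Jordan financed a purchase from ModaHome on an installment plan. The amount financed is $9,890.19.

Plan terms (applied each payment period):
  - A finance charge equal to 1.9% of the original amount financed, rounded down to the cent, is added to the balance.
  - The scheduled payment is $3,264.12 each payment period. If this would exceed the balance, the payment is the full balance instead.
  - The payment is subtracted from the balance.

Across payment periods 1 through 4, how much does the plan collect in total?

$10,641.83

Payment period 1: $9,890.19 +$187.91 interest = $10,078.10; pay $3,264.12 → $6,813.98
Payment period 2: $6,813.98 +$187.91 interest = $7,001.89; pay $3,264.12 → $3,737.77
Payment period 3: $3,737.77 +$187.91 interest = $3,925.68; pay $3,264.12 → $661.56
Payment period 4: $661.56 +$187.91 interest = $849.47; pay $849.47 → $0.00
Total paid: $10,641.83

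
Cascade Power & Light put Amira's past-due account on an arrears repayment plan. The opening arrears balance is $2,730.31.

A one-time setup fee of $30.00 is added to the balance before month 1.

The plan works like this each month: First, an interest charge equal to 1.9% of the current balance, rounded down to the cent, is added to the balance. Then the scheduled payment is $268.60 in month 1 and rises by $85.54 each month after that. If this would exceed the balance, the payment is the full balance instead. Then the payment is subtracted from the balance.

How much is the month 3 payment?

$439.68

Month 1: opening $2,760.31; interest $52.44 → $2,812.75; payment $268.60; balance $2,544.15
Month 2: opening $2,544.15; interest $48.33 → $2,592.48; payment $354.14; balance $2,238.34
Month 3: opening $2,238.34; interest $42.52 → $2,280.86; payment $439.68; balance $1,841.18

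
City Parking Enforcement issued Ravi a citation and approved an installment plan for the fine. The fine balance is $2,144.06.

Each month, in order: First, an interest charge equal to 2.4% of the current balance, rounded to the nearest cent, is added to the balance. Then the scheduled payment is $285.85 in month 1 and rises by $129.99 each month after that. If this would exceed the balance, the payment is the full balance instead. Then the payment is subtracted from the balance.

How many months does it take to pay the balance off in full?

Month 1: $2,144.06 +$51.46 interest = $2,195.52; pay $285.85 → $1,909.67
Month 2: $1,909.67 +$45.83 interest = $1,955.50; pay $415.84 → $1,539.66
Month 3: $1,539.66 +$36.95 interest = $1,576.61; pay $545.83 → $1,030.78
Month 4: $1,030.78 +$24.74 interest = $1,055.52; pay $675.82 → $379.70
Month 5: $379.70 +$9.11 interest = $388.81; pay $388.81 → $0.00
Balance reaches $0.00 in month 5.

5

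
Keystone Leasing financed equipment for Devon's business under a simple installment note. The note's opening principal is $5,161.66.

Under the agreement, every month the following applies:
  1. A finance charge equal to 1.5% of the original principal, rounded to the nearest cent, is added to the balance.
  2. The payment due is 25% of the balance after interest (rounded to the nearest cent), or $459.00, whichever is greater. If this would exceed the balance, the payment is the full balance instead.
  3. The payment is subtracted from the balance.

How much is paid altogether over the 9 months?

$5,858.44

Month 1: $5,161.66 +$77.42 interest = $5,239.08; pay $1,309.77 → $3,929.31
Month 2: $3,929.31 +$77.42 interest = $4,006.73; pay $1,001.68 → $3,005.05
Month 3: $3,005.05 +$77.42 interest = $3,082.47; pay $770.62 → $2,311.85
Month 4: $2,311.85 +$77.42 interest = $2,389.27; pay $597.32 → $1,791.95
Month 5: $1,791.95 +$77.42 interest = $1,869.37; pay $467.34 → $1,402.03
Month 6: $1,402.03 +$77.42 interest = $1,479.45; pay $459.00 → $1,020.45
Month 7: $1,020.45 +$77.42 interest = $1,097.87; pay $459.00 → $638.87
Month 8: $638.87 +$77.42 interest = $716.29; pay $459.00 → $257.29
Month 9: $257.29 +$77.42 interest = $334.71; pay $334.71 → $0.00
Total paid: $5,858.44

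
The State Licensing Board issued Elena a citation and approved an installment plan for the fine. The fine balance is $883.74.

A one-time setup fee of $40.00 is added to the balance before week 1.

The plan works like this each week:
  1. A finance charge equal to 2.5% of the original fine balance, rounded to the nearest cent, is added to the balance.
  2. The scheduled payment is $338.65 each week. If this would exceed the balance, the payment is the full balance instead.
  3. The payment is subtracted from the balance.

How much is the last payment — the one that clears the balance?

$312.71

# | Opening | Interest | Payment | End bal
1 | $923.74 | $22.09 | $338.65 | $607.18
2 | $607.18 | $22.09 | $338.65 | $290.62
3 | $290.62 | $22.09 | $312.71 | $0.00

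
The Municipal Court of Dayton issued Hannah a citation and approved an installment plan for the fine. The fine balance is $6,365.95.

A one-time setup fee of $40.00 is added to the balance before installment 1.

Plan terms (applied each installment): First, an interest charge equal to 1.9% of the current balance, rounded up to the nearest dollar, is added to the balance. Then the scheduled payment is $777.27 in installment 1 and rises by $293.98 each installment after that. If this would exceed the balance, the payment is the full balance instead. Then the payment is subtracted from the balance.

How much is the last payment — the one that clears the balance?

$7.80

# | Opening | Interest | Payment | End bal
1 | $6,405.95 | $122.00 | $777.27 | $5,750.68
2 | $5,750.68 | $110.00 | $1,071.25 | $4,789.43
3 | $4,789.43 | $91.00 | $1,365.23 | $3,515.20
4 | $3,515.20 | $67.00 | $1,659.21 | $1,922.99
5 | $1,922.99 | $37.00 | $1,953.19 | $6.80
6 | $6.80 | $1.00 | $7.80 | $0.00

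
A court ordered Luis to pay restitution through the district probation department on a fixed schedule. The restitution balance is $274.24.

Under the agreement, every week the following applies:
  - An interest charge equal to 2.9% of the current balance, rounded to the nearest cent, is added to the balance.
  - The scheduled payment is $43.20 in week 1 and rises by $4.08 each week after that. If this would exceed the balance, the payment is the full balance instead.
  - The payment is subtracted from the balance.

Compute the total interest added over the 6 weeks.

$29.36

# | Opening | Interest | Payment | End bal
1 | $274.24 | $7.95 | $43.20 | $238.99
2 | $238.99 | $6.93 | $47.28 | $198.64
3 | $198.64 | $5.76 | $51.36 | $153.04
4 | $153.04 | $4.44 | $55.44 | $102.04
5 | $102.04 | $2.96 | $59.52 | $45.48
6 | $45.48 | $1.32 | $46.80 | $0.00
Total interest: $7.95 + $6.93 + $5.76 + $4.44 + $2.96 + $1.32 = $29.36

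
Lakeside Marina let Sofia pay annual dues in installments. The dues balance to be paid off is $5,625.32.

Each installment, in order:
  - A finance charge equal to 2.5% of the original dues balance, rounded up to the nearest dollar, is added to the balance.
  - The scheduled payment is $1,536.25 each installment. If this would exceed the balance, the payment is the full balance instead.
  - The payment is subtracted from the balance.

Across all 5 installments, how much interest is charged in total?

Installment 1: opening $5,625.32; interest $141.00 → $5,766.32; payment $1,536.25; balance $4,230.07
Installment 2: opening $4,230.07; interest $141.00 → $4,371.07; payment $1,536.25; balance $2,834.82
Installment 3: opening $2,834.82; interest $141.00 → $2,975.82; payment $1,536.25; balance $1,439.57
Installment 4: opening $1,439.57; interest $141.00 → $1,580.57; payment $1,536.25; balance $44.32
Installment 5: opening $44.32; interest $141.00 → $185.32; payment $185.32; balance $0.00
Total interest: $141.00 + $141.00 + $141.00 + $141.00 + $141.00 = $705.00

$705.00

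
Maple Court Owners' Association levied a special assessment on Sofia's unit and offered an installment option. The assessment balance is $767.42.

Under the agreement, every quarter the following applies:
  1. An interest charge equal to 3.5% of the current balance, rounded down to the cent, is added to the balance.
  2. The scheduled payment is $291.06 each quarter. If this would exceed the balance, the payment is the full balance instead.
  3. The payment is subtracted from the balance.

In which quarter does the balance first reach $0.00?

3

Quarter 1: $767.42 +$26.85 interest = $794.27; pay $291.06 → $503.21
Quarter 2: $503.21 +$17.61 interest = $520.82; pay $291.06 → $229.76
Quarter 3: $229.76 +$8.04 interest = $237.80; pay $237.80 → $0.00
Balance reaches $0.00 in quarter 3.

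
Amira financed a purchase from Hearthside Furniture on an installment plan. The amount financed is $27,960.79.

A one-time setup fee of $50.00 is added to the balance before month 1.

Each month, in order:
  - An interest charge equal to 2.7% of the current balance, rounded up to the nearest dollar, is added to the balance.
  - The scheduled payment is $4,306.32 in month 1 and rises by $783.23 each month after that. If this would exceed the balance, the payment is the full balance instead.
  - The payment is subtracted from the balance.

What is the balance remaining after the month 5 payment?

$1,230.89

Month 1: opening $28,010.79; interest $757.00 → $28,767.79; payment $4,306.32; balance $24,461.47
Month 2: opening $24,461.47; interest $661.00 → $25,122.47; payment $5,089.55; balance $20,032.92
Month 3: opening $20,032.92; interest $541.00 → $20,573.92; payment $5,872.78; balance $14,701.14
Month 4: opening $14,701.14; interest $397.00 → $15,098.14; payment $6,656.01; balance $8,442.13
Month 5: opening $8,442.13; interest $228.00 → $8,670.13; payment $7,439.24; balance $1,230.89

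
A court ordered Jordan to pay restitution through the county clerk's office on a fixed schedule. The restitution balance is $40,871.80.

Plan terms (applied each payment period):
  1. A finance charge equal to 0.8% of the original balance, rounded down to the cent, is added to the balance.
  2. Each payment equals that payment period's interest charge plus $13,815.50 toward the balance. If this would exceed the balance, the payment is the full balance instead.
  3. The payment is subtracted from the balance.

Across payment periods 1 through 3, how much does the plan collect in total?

Payment period 1: $40,871.80 +$326.97 interest = $41,198.77; pay $14,142.47 → $27,056.30
Payment period 2: $27,056.30 +$326.97 interest = $27,383.27; pay $14,142.47 → $13,240.80
Payment period 3: $13,240.80 +$326.97 interest = $13,567.77; pay $13,567.77 → $0.00
Total paid: $41,852.71

$41,852.71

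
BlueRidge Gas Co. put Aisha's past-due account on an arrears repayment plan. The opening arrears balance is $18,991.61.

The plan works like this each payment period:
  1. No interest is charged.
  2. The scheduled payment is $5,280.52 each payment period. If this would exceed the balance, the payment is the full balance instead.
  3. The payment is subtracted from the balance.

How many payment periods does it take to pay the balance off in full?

Payment period 1: opening $18,991.61; payment $5,280.52; balance $13,711.09
Payment period 2: opening $13,711.09; payment $5,280.52; balance $8,430.57
Payment period 3: opening $8,430.57; payment $5,280.52; balance $3,150.05
Payment period 4: opening $3,150.05; payment $3,150.05; balance $0.00
Balance reaches $0.00 in payment period 4.

4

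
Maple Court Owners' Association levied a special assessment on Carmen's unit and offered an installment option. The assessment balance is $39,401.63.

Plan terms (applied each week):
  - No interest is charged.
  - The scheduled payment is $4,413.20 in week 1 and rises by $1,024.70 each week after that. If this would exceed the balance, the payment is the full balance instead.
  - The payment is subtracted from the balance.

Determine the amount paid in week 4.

Week 1: $39,401.63 − $4,413.20 → $34,988.43
Week 2: $34,988.43 − $5,437.90 → $29,550.53
Week 3: $29,550.53 − $6,462.60 → $23,087.93
Week 4: $23,087.93 − $7,487.30 → $15,600.63

$7,487.30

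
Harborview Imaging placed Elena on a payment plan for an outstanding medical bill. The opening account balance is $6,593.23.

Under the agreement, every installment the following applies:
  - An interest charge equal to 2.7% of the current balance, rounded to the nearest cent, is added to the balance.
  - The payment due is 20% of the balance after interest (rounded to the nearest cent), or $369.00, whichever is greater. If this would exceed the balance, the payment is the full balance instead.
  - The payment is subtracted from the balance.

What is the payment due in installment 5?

$617.08

Installment 1: $6,593.23 +$178.02 interest = $6,771.25; pay $1,354.25 → $5,417.00
Installment 2: $5,417.00 +$146.26 interest = $5,563.26; pay $1,112.65 → $4,450.61
Installment 3: $4,450.61 +$120.17 interest = $4,570.78; pay $914.16 → $3,656.62
Installment 4: $3,656.62 +$98.73 interest = $3,755.35; pay $751.07 → $3,004.28
Installment 5: $3,004.28 +$81.12 interest = $3,085.40; pay $617.08 → $2,468.32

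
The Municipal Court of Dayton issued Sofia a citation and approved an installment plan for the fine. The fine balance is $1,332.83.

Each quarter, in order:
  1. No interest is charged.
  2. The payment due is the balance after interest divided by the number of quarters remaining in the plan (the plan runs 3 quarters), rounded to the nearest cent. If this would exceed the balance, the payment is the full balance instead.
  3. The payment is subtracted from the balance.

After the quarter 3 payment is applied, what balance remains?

$0.00

Quarter 1: opening $1,332.83; payment $444.28; balance $888.55
Quarter 2: opening $888.55; payment $444.28; balance $444.27
Quarter 3: opening $444.27; payment $444.27; balance $0.00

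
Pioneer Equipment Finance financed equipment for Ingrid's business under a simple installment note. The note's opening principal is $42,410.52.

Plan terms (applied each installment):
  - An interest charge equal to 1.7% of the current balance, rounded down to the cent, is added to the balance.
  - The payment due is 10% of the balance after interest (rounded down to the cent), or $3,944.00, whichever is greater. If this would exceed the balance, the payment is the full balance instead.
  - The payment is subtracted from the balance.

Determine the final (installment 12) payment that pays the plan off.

Installment 1: $42,410.52 +$720.97 interest = $43,131.49; pay $4,313.14 → $38,818.35
Installment 2: $38,818.35 +$659.91 interest = $39,478.26; pay $3,947.82 → $35,530.44
Installment 3: $35,530.44 +$604.01 interest = $36,134.45; pay $3,944.00 → $32,190.45
Installment 4: $32,190.45 +$547.23 interest = $32,737.68; pay $3,944.00 → $28,793.68
Installment 5: $28,793.68 +$489.49 interest = $29,283.17; pay $3,944.00 → $25,339.17
Installment 6: $25,339.17 +$430.76 interest = $25,769.93; pay $3,944.00 → $21,825.93
Installment 7: $21,825.93 +$371.04 interest = $22,196.97; pay $3,944.00 → $18,252.97
Installment 8: $18,252.97 +$310.30 interest = $18,563.27; pay $3,944.00 → $14,619.27
Installment 9: $14,619.27 +$248.52 interest = $14,867.79; pay $3,944.00 → $10,923.79
Installment 10: $10,923.79 +$185.70 interest = $11,109.49; pay $3,944.00 → $7,165.49
Installment 11: $7,165.49 +$121.81 interest = $7,287.30; pay $3,944.00 → $3,343.30
Installment 12: $3,343.30 +$56.83 interest = $3,400.13; pay $3,400.13 → $0.00

$3,400.13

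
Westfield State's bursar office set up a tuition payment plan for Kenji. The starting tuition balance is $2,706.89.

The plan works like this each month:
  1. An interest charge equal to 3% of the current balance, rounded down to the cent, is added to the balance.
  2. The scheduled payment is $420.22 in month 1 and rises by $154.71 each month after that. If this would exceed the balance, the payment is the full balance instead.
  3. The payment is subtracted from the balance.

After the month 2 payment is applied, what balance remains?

$1,863.97

Month 1: opening $2,706.89; interest $81.20 → $2,788.09; payment $420.22; balance $2,367.87
Month 2: opening $2,367.87; interest $71.03 → $2,438.90; payment $574.93; balance $1,863.97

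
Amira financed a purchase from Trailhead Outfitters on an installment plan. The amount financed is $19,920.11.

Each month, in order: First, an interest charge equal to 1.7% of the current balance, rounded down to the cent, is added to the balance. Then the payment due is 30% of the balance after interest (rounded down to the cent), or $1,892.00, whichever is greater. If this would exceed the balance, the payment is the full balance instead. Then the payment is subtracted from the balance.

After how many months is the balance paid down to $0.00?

7

Month 1: $19,920.11 +$338.64 interest = $20,258.75; pay $6,077.62 → $14,181.13
Month 2: $14,181.13 +$241.07 interest = $14,422.20; pay $4,326.66 → $10,095.54
Month 3: $10,095.54 +$171.62 interest = $10,267.16; pay $3,080.14 → $7,187.02
Month 4: $7,187.02 +$122.17 interest = $7,309.19; pay $2,192.75 → $5,116.44
Month 5: $5,116.44 +$86.97 interest = $5,203.41; pay $1,892.00 → $3,311.41
Month 6: $3,311.41 +$56.29 interest = $3,367.70; pay $1,892.00 → $1,475.70
Month 7: $1,475.70 +$25.08 interest = $1,500.78; pay $1,500.78 → $0.00
Balance reaches $0.00 in month 7.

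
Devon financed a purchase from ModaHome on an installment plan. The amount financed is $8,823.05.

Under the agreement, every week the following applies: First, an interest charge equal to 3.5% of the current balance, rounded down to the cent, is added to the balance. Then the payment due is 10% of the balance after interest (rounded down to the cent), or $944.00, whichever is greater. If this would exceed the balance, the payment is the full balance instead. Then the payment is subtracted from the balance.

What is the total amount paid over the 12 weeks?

$10,875.91

# | Opening | Interest | Payment | End bal
1 | $8,823.05 | $308.80 | $944.00 | $8,187.85
2 | $8,187.85 | $286.57 | $944.00 | $7,530.42
3 | $7,530.42 | $263.56 | $944.00 | $6,849.98
4 | $6,849.98 | $239.74 | $944.00 | $6,145.72
5 | $6,145.72 | $215.10 | $944.00 | $5,416.82
6 | $5,416.82 | $189.58 | $944.00 | $4,662.40
7 | $4,662.40 | $163.18 | $944.00 | $3,881.58
8 | $3,881.58 | $135.85 | $944.00 | $3,073.43
9 | $3,073.43 | $107.57 | $944.00 | $2,237.00
10 | $2,237.00 | $78.29 | $944.00 | $1,371.29
11 | $1,371.29 | $47.99 | $944.00 | $475.28
12 | $475.28 | $16.63 | $491.91 | $0.00
Total paid: $10,875.91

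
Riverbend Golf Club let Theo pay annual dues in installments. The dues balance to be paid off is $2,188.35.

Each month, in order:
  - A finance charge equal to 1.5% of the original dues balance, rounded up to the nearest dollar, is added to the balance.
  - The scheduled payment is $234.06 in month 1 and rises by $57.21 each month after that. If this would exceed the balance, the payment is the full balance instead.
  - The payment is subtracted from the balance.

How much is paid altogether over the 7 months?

$2,419.35

# | Opening | Interest | Payment | End bal
1 | $2,188.35 | $33.00 | $234.06 | $1,987.29
2 | $1,987.29 | $33.00 | $291.27 | $1,729.02
3 | $1,729.02 | $33.00 | $348.48 | $1,413.54
4 | $1,413.54 | $33.00 | $405.69 | $1,040.85
5 | $1,040.85 | $33.00 | $462.90 | $610.95
6 | $610.95 | $33.00 | $520.11 | $123.84
7 | $123.84 | $33.00 | $156.84 | $0.00
Total paid: $2,419.35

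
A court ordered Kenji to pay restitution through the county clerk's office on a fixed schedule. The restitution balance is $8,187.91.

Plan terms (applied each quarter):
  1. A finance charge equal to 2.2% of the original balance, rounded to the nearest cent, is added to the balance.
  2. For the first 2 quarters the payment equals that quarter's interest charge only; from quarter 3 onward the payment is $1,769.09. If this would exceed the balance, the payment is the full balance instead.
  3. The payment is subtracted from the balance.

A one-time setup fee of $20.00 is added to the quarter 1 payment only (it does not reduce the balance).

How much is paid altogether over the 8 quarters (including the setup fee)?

# | Opening | Interest | Payment | Fee | End bal
1 | $8,187.91 | $180.13 | $180.13 | $20.00 | $8,187.91
2 | $8,187.91 | $180.13 | $180.13 | — | $8,187.91
3 | $8,187.91 | $180.13 | $1,769.09 | — | $6,598.95
4 | $6,598.95 | $180.13 | $1,769.09 | — | $5,009.99
5 | $5,009.99 | $180.13 | $1,769.09 | — | $3,421.03
6 | $3,421.03 | $180.13 | $1,769.09 | — | $1,832.07
7 | $1,832.07 | $180.13 | $1,769.09 | — | $243.11
8 | $243.11 | $180.13 | $423.24 | — | $0.00
Total paid: $9,648.95

$9,648.95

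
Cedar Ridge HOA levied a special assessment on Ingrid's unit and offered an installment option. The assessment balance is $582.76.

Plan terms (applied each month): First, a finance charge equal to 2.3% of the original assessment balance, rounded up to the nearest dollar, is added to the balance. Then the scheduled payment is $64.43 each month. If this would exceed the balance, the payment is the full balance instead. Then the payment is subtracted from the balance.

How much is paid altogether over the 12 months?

Month 1: opening $582.76; interest $14.00 → $596.76; payment $64.43; balance $532.33
Month 2: opening $532.33; interest $14.00 → $546.33; payment $64.43; balance $481.90
Month 3: opening $481.90; interest $14.00 → $495.90; payment $64.43; balance $431.47
Month 4: opening $431.47; interest $14.00 → $445.47; payment $64.43; balance $381.04
Month 5: opening $381.04; interest $14.00 → $395.04; payment $64.43; balance $330.61
Month 6: opening $330.61; interest $14.00 → $344.61; payment $64.43; balance $280.18
Month 7: opening $280.18; interest $14.00 → $294.18; payment $64.43; balance $229.75
Month 8: opening $229.75; interest $14.00 → $243.75; payment $64.43; balance $179.32
Month 9: opening $179.32; interest $14.00 → $193.32; payment $64.43; balance $128.89
Month 10: opening $128.89; interest $14.00 → $142.89; payment $64.43; balance $78.46
Month 11: opening $78.46; interest $14.00 → $92.46; payment $64.43; balance $28.03
Month 12: opening $28.03; interest $14.00 → $42.03; payment $42.03; balance $0.00
Total paid: $750.76

$750.76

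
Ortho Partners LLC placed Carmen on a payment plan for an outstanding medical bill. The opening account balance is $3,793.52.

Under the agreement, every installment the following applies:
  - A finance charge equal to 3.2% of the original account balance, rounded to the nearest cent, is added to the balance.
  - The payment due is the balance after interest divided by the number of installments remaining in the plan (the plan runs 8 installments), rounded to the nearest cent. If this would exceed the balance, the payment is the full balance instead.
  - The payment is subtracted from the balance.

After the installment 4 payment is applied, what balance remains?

$2,204.86

Installment 1: opening $3,793.52; interest $121.39 → $3,914.91; payment $489.36; balance $3,425.55
Installment 2: opening $3,425.55; interest $121.39 → $3,546.94; payment $506.71; balance $3,040.23
Installment 3: opening $3,040.23; interest $121.39 → $3,161.62; payment $526.94; balance $2,634.68
Installment 4: opening $2,634.68; interest $121.39 → $2,756.07; payment $551.21; balance $2,204.86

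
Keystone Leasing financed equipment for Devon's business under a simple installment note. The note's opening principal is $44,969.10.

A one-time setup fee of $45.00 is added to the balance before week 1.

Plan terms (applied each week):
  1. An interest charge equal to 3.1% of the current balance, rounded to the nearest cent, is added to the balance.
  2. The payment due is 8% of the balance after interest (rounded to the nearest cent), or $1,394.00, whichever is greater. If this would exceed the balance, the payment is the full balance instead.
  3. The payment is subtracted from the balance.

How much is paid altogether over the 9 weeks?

$27,299.96

# | Opening | Interest | Payment | End bal
1 | $45,014.10 | $1,395.44 | $3,712.76 | $42,696.78
2 | $42,696.78 | $1,323.60 | $3,521.63 | $40,498.75
3 | $40,498.75 | $1,255.46 | $3,340.34 | $38,413.87
4 | $38,413.87 | $1,190.83 | $3,168.38 | $36,436.32
5 | $36,436.32 | $1,129.53 | $3,005.27 | $34,560.58
6 | $34,560.58 | $1,071.38 | $2,850.56 | $32,781.40
7 | $32,781.40 | $1,016.22 | $2,703.81 | $31,093.81
8 | $31,093.81 | $963.91 | $2,564.62 | $29,493.10
9 | $29,493.10 | $914.29 | $2,432.59 | $27,974.80
Total paid: $27,299.96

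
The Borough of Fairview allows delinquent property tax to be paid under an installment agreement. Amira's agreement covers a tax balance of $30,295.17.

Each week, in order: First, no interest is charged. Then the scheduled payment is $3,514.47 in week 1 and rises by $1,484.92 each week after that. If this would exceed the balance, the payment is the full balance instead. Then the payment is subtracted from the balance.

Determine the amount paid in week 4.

$7,969.23

# | Opening | Payment | End bal
1 | $30,295.17 | $3,514.47 | $26,780.70
2 | $26,780.70 | $4,999.39 | $21,781.31
3 | $21,781.31 | $6,484.31 | $15,297.00
4 | $15,297.00 | $7,969.23 | $7,327.77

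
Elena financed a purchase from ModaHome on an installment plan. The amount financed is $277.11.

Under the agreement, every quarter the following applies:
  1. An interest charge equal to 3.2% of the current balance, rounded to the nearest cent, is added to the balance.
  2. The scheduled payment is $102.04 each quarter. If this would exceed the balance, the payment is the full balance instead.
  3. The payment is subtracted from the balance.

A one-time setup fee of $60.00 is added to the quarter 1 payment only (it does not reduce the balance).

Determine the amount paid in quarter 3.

$90.60

Quarter 1: opening $277.11; interest $8.87 → $285.98; payment $102.04 (+ $60.00 fee); balance $183.94
Quarter 2: opening $183.94; interest $5.89 → $189.83; payment $102.04; balance $87.79
Quarter 3: opening $87.79; interest $2.81 → $90.60; payment $90.60; balance $0.00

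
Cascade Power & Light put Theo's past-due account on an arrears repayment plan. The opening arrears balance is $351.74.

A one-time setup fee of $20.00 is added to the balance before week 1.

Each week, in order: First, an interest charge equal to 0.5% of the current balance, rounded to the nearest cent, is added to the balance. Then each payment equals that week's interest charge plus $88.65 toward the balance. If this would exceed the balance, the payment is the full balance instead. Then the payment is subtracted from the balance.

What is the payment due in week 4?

Week 1: $371.74 +$1.86 interest = $373.60; pay $90.51 → $283.09
Week 2: $283.09 +$1.42 interest = $284.51; pay $90.07 → $194.44
Week 3: $194.44 +$0.97 interest = $195.41; pay $89.62 → $105.79
Week 4: $105.79 +$0.53 interest = $106.32; pay $89.18 → $17.14

$89.18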